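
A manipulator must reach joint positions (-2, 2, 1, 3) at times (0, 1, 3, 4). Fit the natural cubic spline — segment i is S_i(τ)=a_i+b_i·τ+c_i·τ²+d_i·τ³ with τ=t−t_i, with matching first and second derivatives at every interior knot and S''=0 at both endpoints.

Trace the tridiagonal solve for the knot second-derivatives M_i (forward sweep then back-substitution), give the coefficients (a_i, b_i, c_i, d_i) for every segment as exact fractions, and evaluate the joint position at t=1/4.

  seg 0: a=-2 b=5 c=0 d=-1
  seg 1: a=2 b=2 c=-3 d=7/8
  seg 2: a=1 b=1/2 c=9/4 d=-3/4
S(1/4) = -49/64

Δ: Δ0=4, Δ1=-1/2, Δ2=2
row 1: diag=6, rhs=-27; c'=1/3, d'=-9/2
row 2: denom=6−2·1/3=16/3; d'=(15−2·-9/2)/(16/3)=9/2
back: M2=9/2
back: M1=-9/2−1/3·9/2=-6
M: M0=0, M1=-6, M2=9/2, M3=0
seg 0: a=-2, c=M0/2=0, d=(M1−M0)/(6·1)=-1, b=Δ0−h0·(2M0+M1)/6=5
seg 1: a=2, c=M1/2=-3, d=(M2−M1)/(6·2)=7/8, b=Δ1−h1·(2M1+M2)/6=2
seg 2: a=1, c=M2/2=9/4, d=(M3−M2)/(6·1)=-3/4, b=Δ2−h2·(2M2+M3)/6=1/2
t_q=1/4 → seg 0, τ=1/4; S=-2+5·τ+0·τ²+-1·τ³=-49/64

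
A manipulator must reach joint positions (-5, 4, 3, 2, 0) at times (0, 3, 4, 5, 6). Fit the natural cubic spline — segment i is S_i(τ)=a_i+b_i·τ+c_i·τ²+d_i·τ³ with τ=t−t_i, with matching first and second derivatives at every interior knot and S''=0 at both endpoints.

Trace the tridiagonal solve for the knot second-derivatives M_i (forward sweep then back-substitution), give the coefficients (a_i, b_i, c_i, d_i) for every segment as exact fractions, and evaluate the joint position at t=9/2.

Δ: Δ0=3, Δ1=-1, Δ2=-1, Δ3=-2
row 1: diag=8, rhs=-24; c'=1/8, d'=-3
row 2: denom=4−1·1/8=31/8; d'=(0−1·-3)/(31/8)=24/31
row 3: denom=4−1·8/31=116/31; d'=(-6−1·24/31)/(116/31)=-105/58
back: M3=-105/58
back: M2=24/31−8/31·-105/58=36/29
back: M1=-3−1/8·36/29=-183/58
M: M0=0, M1=-183/58, M2=36/29, M3=-105/58, M4=0
seg 0: a=-5, c=M0/2=0, d=(M1−M0)/(6·3)=-61/348, b=Δ0−h0·(2M0+M1)/6=531/116
seg 1: a=4, c=M1/2=-183/116, d=(M2−M1)/(6·1)=85/116, b=Δ1−h1·(2M1+M2)/6=-9/58
seg 2: a=3, c=M2/2=18/29, d=(M3−M2)/(6·1)=-59/116, b=Δ2−h2·(2M2+M3)/6=-129/116
seg 3: a=2, c=M3/2=-105/116, d=(M4−M3)/(6·1)=35/116, b=Δ3−h3·(2M3+M4)/6=-81/58
t_q=9/2 → seg 2, τ=1/2; S=3+-129/116·τ+18/29·τ²+-59/116·τ³=2353/928

  seg 0: a=-5 b=531/116 c=0 d=-61/348
  seg 1: a=4 b=-9/58 c=-183/116 d=85/116
  seg 2: a=3 b=-129/116 c=18/29 d=-59/116
  seg 3: a=2 b=-81/58 c=-105/116 d=35/116
S(9/2) = 2353/928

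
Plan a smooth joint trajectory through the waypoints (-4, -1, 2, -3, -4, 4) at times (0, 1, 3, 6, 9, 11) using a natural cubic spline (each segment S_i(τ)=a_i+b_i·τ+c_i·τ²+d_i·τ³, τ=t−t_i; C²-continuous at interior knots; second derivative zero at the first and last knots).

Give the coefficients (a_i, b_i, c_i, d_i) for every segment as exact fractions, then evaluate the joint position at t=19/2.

Δ: Δ0=3, Δ1=3/2, Δ2=-5/3, Δ3=-1/3, Δ4=4
row 1: diag=6, rhs=-9; c'=1/3, d'=-3/2
row 2: denom=10−2·1/3=28/3; d'=(-19−2·-3/2)/(28/3)=-12/7
row 3: denom=12−3·9/28=309/28; d'=(8−3·-12/7)/(309/28)=368/309
row 4: denom=10−3·28/103=946/103; d'=(26−3·368/309)/(946/103)=105/43
back: M4=105/43
back: M3=368/309−28/103·105/43=68/129
back: M2=-12/7−9/28·68/129=-81/43
back: M1=-3/2−1/3·-81/43=-75/86
M: M0=0, M1=-75/86, M2=-81/43, M3=68/129, M4=105/43, M5=0
seg 0: a=-4, c=M0/2=0, d=(M1−M0)/(6·1)=-25/172, b=Δ0−h0·(2M0+M1)/6=541/172
seg 1: a=-1, c=M1/2=-75/172, d=(M2−M1)/(6·2)=-29/344, b=Δ1−h1·(2M1+M2)/6=233/86
seg 2: a=2, c=M2/2=-81/86, d=(M3−M2)/(6·3)=311/2322, b=Δ2−h2·(2M2+M3)/6=-2/43
seg 3: a=-3, c=M3/2=34/129, d=(M4−M3)/(6·3)=247/2322, b=Δ3−h3·(2M3+M4)/6=-179/86
seg 4: a=-4, c=M4/2=105/86, d=(M5−M4)/(6·2)=-35/172, b=Δ4−h4·(2M4+M5)/6=102/43
t_q=19/2 → seg 4, τ=1/2; S=-4+102/43·τ+105/86·τ²+-35/172·τ³=-3487/1376

  seg 0: a=-4 b=541/172 c=0 d=-25/172
  seg 1: a=-1 b=233/86 c=-75/172 d=-29/344
  seg 2: a=2 b=-2/43 c=-81/86 d=311/2322
  seg 3: a=-3 b=-179/86 c=34/129 d=247/2322
  seg 4: a=-4 b=102/43 c=105/86 d=-35/172
S(19/2) = -3487/1376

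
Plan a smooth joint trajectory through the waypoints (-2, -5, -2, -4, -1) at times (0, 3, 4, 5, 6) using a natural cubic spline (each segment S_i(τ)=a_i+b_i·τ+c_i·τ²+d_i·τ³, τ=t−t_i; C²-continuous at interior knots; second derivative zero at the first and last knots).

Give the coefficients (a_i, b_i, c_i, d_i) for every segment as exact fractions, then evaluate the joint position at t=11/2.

  seg 0: a=-2 b=-371/116 c=0 d=85/348
  seg 1: a=-5 b=197/58 c=255/116 d=-301/116
  seg 2: a=-2 b=1/116 c=-162/29 d=415/116
  seg 3: a=-4 b=-25/58 c=597/116 d=-199/116
S(11/2) = -2917/928

Δ: Δ0=-1, Δ1=3, Δ2=-2, Δ3=3
row 1: diag=8, rhs=24; c'=1/8, d'=3
row 2: denom=4−1·1/8=31/8; d'=(-30−1·3)/(31/8)=-264/31
row 3: denom=4−1·8/31=116/31; d'=(30−1·-264/31)/(116/31)=597/58
back: M3=597/58
back: M2=-264/31−8/31·597/58=-324/29
back: M1=3−1/8·-324/29=255/58
M: M0=0, M1=255/58, M2=-324/29, M3=597/58, M4=0
seg 0: a=-2, c=M0/2=0, d=(M1−M0)/(6·3)=85/348, b=Δ0−h0·(2M0+M1)/6=-371/116
seg 1: a=-5, c=M1/2=255/116, d=(M2−M1)/(6·1)=-301/116, b=Δ1−h1·(2M1+M2)/6=197/58
seg 2: a=-2, c=M2/2=-162/29, d=(M3−M2)/(6·1)=415/116, b=Δ2−h2·(2M2+M3)/6=1/116
seg 3: a=-4, c=M3/2=597/116, d=(M4−M3)/(6·1)=-199/116, b=Δ3−h3·(2M3+M4)/6=-25/58
t_q=11/2 → seg 3, τ=1/2; S=-4+-25/58·τ+597/116·τ²+-199/116·τ³=-2917/928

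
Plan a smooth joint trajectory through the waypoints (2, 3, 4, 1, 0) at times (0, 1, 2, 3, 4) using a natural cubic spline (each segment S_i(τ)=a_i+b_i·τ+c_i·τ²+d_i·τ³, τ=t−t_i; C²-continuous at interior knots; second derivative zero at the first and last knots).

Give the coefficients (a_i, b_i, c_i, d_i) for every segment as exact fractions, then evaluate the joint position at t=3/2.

Δ: Δ0=1, Δ1=1, Δ2=-3, Δ3=-1
row 1: diag=4, rhs=0; c'=1/4, d'=0
row 2: denom=4−1·1/4=15/4; d'=(-24−1·0)/(15/4)=-32/5
row 3: denom=4−1·4/15=56/15; d'=(12−1·-32/5)/(56/15)=69/14
back: M3=69/14
back: M2=-32/5−4/15·69/14=-54/7
back: M1=0−1/4·-54/7=27/14
M: M0=0, M1=27/14, M2=-54/7, M3=69/14, M4=0
seg 0: a=2, c=M0/2=0, d=(M1−M0)/(6·1)=9/28, b=Δ0−h0·(2M0+M1)/6=19/28
seg 1: a=3, c=M1/2=27/28, d=(M2−M1)/(6·1)=-45/28, b=Δ1−h1·(2M1+M2)/6=23/14
seg 2: a=4, c=M2/2=-27/7, d=(M3−M2)/(6·1)=59/28, b=Δ2−h2·(2M2+M3)/6=-5/4
seg 3: a=1, c=M3/2=69/28, d=(M4−M3)/(6·1)=-23/28, b=Δ3−h3·(2M3+M4)/6=-37/14
t_q=3/2 → seg 1, τ=1/2; S=3+23/14·τ+27/28·τ²+-45/28·τ³=865/224

  seg 0: a=2 b=19/28 c=0 d=9/28
  seg 1: a=3 b=23/14 c=27/28 d=-45/28
  seg 2: a=4 b=-5/4 c=-27/7 d=59/28
  seg 3: a=1 b=-37/14 c=69/28 d=-23/28
S(3/2) = 865/224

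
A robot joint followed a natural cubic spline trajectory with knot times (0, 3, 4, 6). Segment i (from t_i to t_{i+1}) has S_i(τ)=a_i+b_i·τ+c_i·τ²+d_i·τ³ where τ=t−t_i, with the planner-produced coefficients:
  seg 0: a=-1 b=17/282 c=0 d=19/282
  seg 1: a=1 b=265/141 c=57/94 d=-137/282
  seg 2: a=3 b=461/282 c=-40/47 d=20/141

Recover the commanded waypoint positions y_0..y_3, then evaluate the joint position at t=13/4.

y_0 = S_0(0) = a_0 = -1
y_1 = S_1(0) = a_1 = 1
y_2 = S_2(0) = a_2 = 3
y_3 = S_2(2) = 4
t_q=13/4 is in segment 1 (τ=1/4); S_1(τ)=9025/6016

y_0=-1 y_1=1 y_2=3 y_3=4
S(13/4) = 9025/6016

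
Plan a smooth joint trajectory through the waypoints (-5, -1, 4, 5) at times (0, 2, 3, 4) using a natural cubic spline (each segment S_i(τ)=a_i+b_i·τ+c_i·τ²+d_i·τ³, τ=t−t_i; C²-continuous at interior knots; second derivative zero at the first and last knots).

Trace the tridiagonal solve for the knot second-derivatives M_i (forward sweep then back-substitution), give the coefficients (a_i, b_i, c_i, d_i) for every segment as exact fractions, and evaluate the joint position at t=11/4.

Δ: Δ0=2, Δ1=5, Δ2=1
row 1: diag=6, rhs=18; c'=1/6, d'=3
row 2: denom=4−1·1/6=23/6; d'=(-24−1·3)/(23/6)=-162/23
back: M2=-162/23
back: M1=3−1/6·-162/23=96/23
M: M0=0, M1=96/23, M2=-162/23, M3=0
seg 0: a=-5, c=M0/2=0, d=(M1−M0)/(6·2)=8/23, b=Δ0−h0·(2M0+M1)/6=14/23
seg 1: a=-1, c=M1/2=48/23, d=(M2−M1)/(6·1)=-43/23, b=Δ1−h1·(2M1+M2)/6=110/23
seg 2: a=4, c=M2/2=-81/23, d=(M3−M2)/(6·1)=27/23, b=Δ2−h2·(2M2+M3)/6=77/23
t_q=11/4 → seg 1, τ=3/4; S=-1+110/23·τ+48/23·τ²+-43/23·τ³=4375/1472

  seg 0: a=-5 b=14/23 c=0 d=8/23
  seg 1: a=-1 b=110/23 c=48/23 d=-43/23
  seg 2: a=4 b=77/23 c=-81/23 d=27/23
S(11/4) = 4375/1472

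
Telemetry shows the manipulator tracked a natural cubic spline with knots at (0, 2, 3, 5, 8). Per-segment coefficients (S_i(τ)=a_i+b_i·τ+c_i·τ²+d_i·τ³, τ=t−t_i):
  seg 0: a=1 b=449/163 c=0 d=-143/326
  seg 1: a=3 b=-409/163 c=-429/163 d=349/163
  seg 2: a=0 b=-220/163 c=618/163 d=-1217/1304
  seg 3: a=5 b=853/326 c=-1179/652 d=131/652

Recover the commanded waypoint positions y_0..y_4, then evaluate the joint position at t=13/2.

y_0=1 y_1=3 y_2=0 y_3=5 y_4=2
S(13/2) = 28867/5216

y_0 = S_0(0) = a_0 = 1
y_1 = S_1(0) = a_1 = 3
y_2 = S_2(0) = a_2 = 0
y_3 = S_3(0) = a_3 = 5
y_4 = S_3(3) = 2
t_q=13/2 is in segment 3 (τ=3/2); S_3(τ)=28867/5216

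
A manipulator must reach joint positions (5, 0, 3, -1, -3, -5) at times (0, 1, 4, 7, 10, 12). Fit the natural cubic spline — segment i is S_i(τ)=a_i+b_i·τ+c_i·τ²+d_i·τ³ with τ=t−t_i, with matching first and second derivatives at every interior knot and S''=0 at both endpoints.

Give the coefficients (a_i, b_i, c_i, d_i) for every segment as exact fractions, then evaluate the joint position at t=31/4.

  seg 0: a=5 b=-5887/993 c=0 d=922/993
  seg 1: a=0 b=-3121/993 c=922/331 d=-4184/8937
  seg 2: a=3 b=923/993 c=-1418/993 d=223/993
  seg 3: a=-1 b=-1564/993 c=589/993 d=-865/8937
  seg 4: a=-3 b=-625/993 c=-92/331 d=46/993
S(31/4) = -40005/21184

Δ: Δ0=-5, Δ1=1, Δ2=-4/3, Δ3=-2/3, Δ4=-1
row 1: diag=8, rhs=36; c'=3/8, d'=9/2
row 2: denom=12−3·3/8=87/8; d'=(-14−3·9/2)/(87/8)=-220/87
row 3: denom=12−3·8/29=324/29; d'=(4−3·-220/87)/(324/29)=28/27
row 4: denom=10−3·29/108=331/36; d'=(-2−3·28/27)/(331/36)=-184/331
back: M4=-184/331
back: M3=28/27−29/108·-184/331=1178/993
back: M2=-220/87−8/29·1178/993=-2836/993
back: M1=9/2−3/8·-2836/993=1844/331
M: M0=0, M1=1844/331, M2=-2836/993, M3=1178/993, M4=-184/331, M5=0
seg 0: a=5, c=M0/2=0, d=(M1−M0)/(6·1)=922/993, b=Δ0−h0·(2M0+M1)/6=-5887/993
seg 1: a=0, c=M1/2=922/331, d=(M2−M1)/(6·3)=-4184/8937, b=Δ1−h1·(2M1+M2)/6=-3121/993
seg 2: a=3, c=M2/2=-1418/993, d=(M3−M2)/(6·3)=223/993, b=Δ2−h2·(2M2+M3)/6=923/993
seg 3: a=-1, c=M3/2=589/993, d=(M4−M3)/(6·3)=-865/8937, b=Δ3−h3·(2M3+M4)/6=-1564/993
seg 4: a=-3, c=M4/2=-92/331, d=(M5−M4)/(6·2)=46/993, b=Δ4−h4·(2M4+M5)/6=-625/993
t_q=31/4 → seg 3, τ=3/4; S=-1+-1564/993·τ+589/993·τ²+-865/8937·τ³=-40005/21184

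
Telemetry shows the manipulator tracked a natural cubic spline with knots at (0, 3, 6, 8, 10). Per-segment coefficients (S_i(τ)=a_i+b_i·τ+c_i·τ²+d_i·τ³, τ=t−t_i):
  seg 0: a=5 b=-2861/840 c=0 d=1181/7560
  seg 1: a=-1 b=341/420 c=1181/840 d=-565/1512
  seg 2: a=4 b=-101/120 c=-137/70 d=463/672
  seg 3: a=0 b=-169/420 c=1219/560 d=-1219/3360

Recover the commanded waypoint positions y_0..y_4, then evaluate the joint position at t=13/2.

y_0 = S_0(0) = a_0 = 5
y_1 = S_1(0) = a_1 = -1
y_2 = S_2(0) = a_2 = 4
y_3 = S_3(0) = a_3 = 0
y_4 = S_3(2) = 5
t_q=13/2 is in segment 2 (τ=1/2); S_2(τ)=28457/8960

y_0=5 y_1=-1 y_2=4 y_3=0 y_4=5
S(13/2) = 28457/8960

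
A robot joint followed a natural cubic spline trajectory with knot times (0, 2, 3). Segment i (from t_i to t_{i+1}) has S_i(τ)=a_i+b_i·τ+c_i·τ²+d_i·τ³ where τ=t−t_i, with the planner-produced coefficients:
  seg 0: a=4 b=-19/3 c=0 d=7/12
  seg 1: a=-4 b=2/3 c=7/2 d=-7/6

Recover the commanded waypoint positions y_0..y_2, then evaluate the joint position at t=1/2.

y_0=4 y_1=-4 y_2=-1
S(1/2) = 29/32

y_0 = S_0(0) = a_0 = 4
y_1 = S_1(0) = a_1 = -4
y_2 = S_1(1) = -1
t_q=1/2 is in segment 0 (τ=1/2); S_0(τ)=29/32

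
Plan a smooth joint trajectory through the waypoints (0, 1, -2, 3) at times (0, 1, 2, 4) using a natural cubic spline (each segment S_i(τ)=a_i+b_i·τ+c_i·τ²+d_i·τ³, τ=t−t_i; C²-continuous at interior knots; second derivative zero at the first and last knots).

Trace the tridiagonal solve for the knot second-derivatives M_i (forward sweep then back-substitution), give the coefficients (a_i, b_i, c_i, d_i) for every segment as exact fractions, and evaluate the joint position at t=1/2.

  seg 0: a=0 b=105/46 c=0 d=-59/46
  seg 1: a=1 b=-36/23 c=-177/46 d=111/46
  seg 2: a=-2 b=-93/46 c=78/23 d=-13/23
S(1/2) = 361/368

Δ: Δ0=1, Δ1=-3, Δ2=5/2
row 1: diag=4, rhs=-24; c'=1/4, d'=-6
row 2: denom=6−1·1/4=23/4; d'=(33−1·-6)/(23/4)=156/23
back: M2=156/23
back: M1=-6−1/4·156/23=-177/23
M: M0=0, M1=-177/23, M2=156/23, M3=0
seg 0: a=0, c=M0/2=0, d=(M1−M0)/(6·1)=-59/46, b=Δ0−h0·(2M0+M1)/6=105/46
seg 1: a=1, c=M1/2=-177/46, d=(M2−M1)/(6·1)=111/46, b=Δ1−h1·(2M1+M2)/6=-36/23
seg 2: a=-2, c=M2/2=78/23, d=(M3−M2)/(6·2)=-13/23, b=Δ2−h2·(2M2+M3)/6=-93/46
t_q=1/2 → seg 0, τ=1/2; S=0+105/46·τ+0·τ²+-59/46·τ³=361/368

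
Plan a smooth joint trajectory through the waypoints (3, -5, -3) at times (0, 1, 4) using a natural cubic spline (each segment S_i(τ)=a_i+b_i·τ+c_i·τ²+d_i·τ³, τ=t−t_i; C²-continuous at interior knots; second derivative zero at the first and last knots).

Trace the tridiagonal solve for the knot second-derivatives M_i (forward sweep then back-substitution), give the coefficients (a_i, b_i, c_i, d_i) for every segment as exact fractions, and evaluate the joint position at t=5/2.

Δ: Δ0=-8, Δ1=2/3
row 1: diag=8, rhs=52; c'=3/8, d'=13/2
back: M1=13/2
M: M0=0, M1=13/2, M2=0
seg 0: a=3, c=M0/2=0, d=(M1−M0)/(6·1)=13/12, b=Δ0−h0·(2M0+M1)/6=-109/12
seg 1: a=-5, c=M1/2=13/4, d=(M2−M1)/(6·3)=-13/36, b=Δ1−h1·(2M1+M2)/6=-35/6
t_q=5/2 → seg 1, τ=3/2; S=-5+-35/6·τ+13/4·τ²+-13/36·τ³=-245/32

  seg 0: a=3 b=-109/12 c=0 d=13/12
  seg 1: a=-5 b=-35/6 c=13/4 d=-13/36
S(5/2) = -245/32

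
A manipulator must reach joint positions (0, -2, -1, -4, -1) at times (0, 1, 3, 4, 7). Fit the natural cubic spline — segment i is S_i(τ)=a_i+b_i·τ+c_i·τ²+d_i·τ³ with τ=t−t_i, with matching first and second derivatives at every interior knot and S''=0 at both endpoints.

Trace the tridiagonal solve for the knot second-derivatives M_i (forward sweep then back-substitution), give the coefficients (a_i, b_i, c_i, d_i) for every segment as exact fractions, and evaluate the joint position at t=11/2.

Δ: Δ0=-2, Δ1=1/2, Δ2=-3, Δ3=1
row 1: diag=6, rhs=15; c'=1/3, d'=5/2
row 2: denom=6−2·1/3=16/3; d'=(-21−2·5/2)/(16/3)=-39/8
row 3: denom=8−1·3/16=125/16; d'=(24−1·-39/8)/(125/16)=462/125
back: M3=462/125
back: M2=-39/8−3/16·462/125=-696/125
back: M1=5/2−1/3·-696/125=1089/250
M: M0=0, M1=1089/250, M2=-696/125, M3=462/125, M4=0
seg 0: a=0, c=M0/2=0, d=(M1−M0)/(6·1)=363/500, b=Δ0−h0·(2M0+M1)/6=-1363/500
seg 1: a=-2, c=M1/2=1089/500, d=(M2−M1)/(6·2)=-827/1000, b=Δ1−h1·(2M1+M2)/6=-137/250
seg 2: a=-1, c=M2/2=-348/125, d=(M3−M2)/(6·1)=193/125, b=Δ2−h2·(2M2+M3)/6=-44/25
seg 3: a=-4, c=M3/2=231/125, d=(M4−M3)/(6·3)=-77/375, b=Δ3−h3·(2M3+M4)/6=-337/125
t_q=11/2 → seg 3, τ=3/2; S=-4+-337/125·τ+231/125·τ²+-77/375·τ³=-4579/1000

  seg 0: a=0 b=-1363/500 c=0 d=363/500
  seg 1: a=-2 b=-137/250 c=1089/500 d=-827/1000
  seg 2: a=-1 b=-44/25 c=-348/125 d=193/125
  seg 3: a=-4 b=-337/125 c=231/125 d=-77/375
S(11/2) = -4579/1000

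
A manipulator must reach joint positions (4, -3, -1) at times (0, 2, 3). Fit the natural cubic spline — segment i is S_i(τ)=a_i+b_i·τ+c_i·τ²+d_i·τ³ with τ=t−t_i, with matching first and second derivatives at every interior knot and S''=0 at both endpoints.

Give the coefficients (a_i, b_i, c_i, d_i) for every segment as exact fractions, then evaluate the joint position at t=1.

  seg 0: a=4 b=-16/3 c=0 d=11/24
  seg 1: a=-3 b=1/6 c=11/4 d=-11/12
S(1) = -7/8

Δ: Δ0=-7/2, Δ1=2
row 1: diag=6, rhs=33; c'=1/6, d'=11/2
back: M1=11/2
M: M0=0, M1=11/2, M2=0
seg 0: a=4, c=M0/2=0, d=(M1−M0)/(6·2)=11/24, b=Δ0−h0·(2M0+M1)/6=-16/3
seg 1: a=-3, c=M1/2=11/4, d=(M2−M1)/(6·1)=-11/12, b=Δ1−h1·(2M1+M2)/6=1/6
t_q=1 → seg 0, τ=1; S=4+-16/3·τ+0·τ²+11/24·τ³=-7/8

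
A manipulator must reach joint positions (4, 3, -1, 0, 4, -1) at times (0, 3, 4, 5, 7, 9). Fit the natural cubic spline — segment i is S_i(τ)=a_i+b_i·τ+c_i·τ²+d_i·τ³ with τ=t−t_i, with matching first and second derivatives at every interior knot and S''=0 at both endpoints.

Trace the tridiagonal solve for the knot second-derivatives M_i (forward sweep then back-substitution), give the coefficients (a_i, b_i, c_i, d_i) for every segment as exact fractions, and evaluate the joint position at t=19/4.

Δ: Δ0=-1/3, Δ1=-4, Δ2=1, Δ3=2, Δ4=-5/2
row 1: diag=8, rhs=-22; c'=1/8, d'=-11/4
row 2: denom=4−1·1/8=31/8; d'=(30−1·-11/4)/(31/8)=262/31
row 3: denom=6−1·8/31=178/31; d'=(6−1·262/31)/(178/31)=-38/89
row 4: denom=8−2·31/89=650/89; d'=(-27−2·-38/89)/(650/89)=-179/50
back: M4=-179/50
back: M3=-38/89−31/89·-179/50=41/50
back: M2=262/31−8/31·41/50=206/25
back: M1=-11/4−1/8·206/25=-189/50
M: M0=0, M1=-189/50, M2=206/25, M3=41/50, M4=-179/50, M5=0
seg 0: a=4, c=M0/2=0, d=(M1−M0)/(6·3)=-21/100, b=Δ0−h0·(2M0+M1)/6=467/300
seg 1: a=3, c=M1/2=-189/100, d=(M2−M1)/(6·1)=601/300, b=Δ1−h1·(2M1+M2)/6=-617/150
seg 2: a=-1, c=M2/2=103/25, d=(M3−M2)/(6·1)=-371/300, b=Δ2−h2·(2M2+M3)/6=-113/60
seg 3: a=0, c=M3/2=41/100, d=(M4−M3)/(6·2)=-11/30, b=Δ3−h3·(2M3+M4)/6=397/150
seg 4: a=4, c=M4/2=-179/100, d=(M5−M4)/(6·2)=179/600, b=Δ4−h4·(2M4+M5)/6=-17/150
t_q=19/4 → seg 2, τ=3/4; S=-1+-113/60·τ+103/25·τ²+-371/300·τ³=-3947/6400

  seg 0: a=4 b=467/300 c=0 d=-21/100
  seg 1: a=3 b=-617/150 c=-189/100 d=601/300
  seg 2: a=-1 b=-113/60 c=103/25 d=-371/300
  seg 3: a=0 b=397/150 c=41/100 d=-11/30
  seg 4: a=4 b=-17/150 c=-179/100 d=179/600
S(19/4) = -3947/6400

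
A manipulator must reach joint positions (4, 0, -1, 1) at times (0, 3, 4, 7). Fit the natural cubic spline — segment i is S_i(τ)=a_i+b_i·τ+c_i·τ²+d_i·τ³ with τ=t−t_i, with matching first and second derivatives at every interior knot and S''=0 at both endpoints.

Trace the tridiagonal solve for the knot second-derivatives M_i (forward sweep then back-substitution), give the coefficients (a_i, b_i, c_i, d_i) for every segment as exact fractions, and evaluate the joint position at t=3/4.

Δ: Δ0=-4/3, Δ1=-1, Δ2=2/3
row 1: diag=8, rhs=2; c'=1/8, d'=1/4
row 2: denom=8−1·1/8=63/8; d'=(10−1·1/4)/(63/8)=26/21
back: M2=26/21
back: M1=1/4−1/8·26/21=2/21
M: M0=0, M1=2/21, M2=26/21, M3=0
seg 0: a=4, c=M0/2=0, d=(M1−M0)/(6·3)=1/189, b=Δ0−h0·(2M0+M1)/6=-29/21
seg 1: a=0, c=M1/2=1/21, d=(M2−M1)/(6·1)=4/21, b=Δ1−h1·(2M1+M2)/6=-26/21
seg 2: a=-1, c=M2/2=13/21, d=(M3−M2)/(6·3)=-13/189, b=Δ2−h2·(2M2+M3)/6=-4/7
t_q=3/4 → seg 0, τ=3/4; S=4+-29/21·τ+0·τ²+1/189·τ³=1329/448

  seg 0: a=4 b=-29/21 c=0 d=1/189
  seg 1: a=0 b=-26/21 c=1/21 d=4/21
  seg 2: a=-1 b=-4/7 c=13/21 d=-13/189
S(3/4) = 1329/448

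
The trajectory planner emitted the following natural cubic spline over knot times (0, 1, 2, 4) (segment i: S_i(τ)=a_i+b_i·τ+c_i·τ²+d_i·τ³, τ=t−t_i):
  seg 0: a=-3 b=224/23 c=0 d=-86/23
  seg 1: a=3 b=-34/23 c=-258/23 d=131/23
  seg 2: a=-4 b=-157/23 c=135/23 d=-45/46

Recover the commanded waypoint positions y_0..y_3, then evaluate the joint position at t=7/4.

y_0 = S_0(0) = a_0 = -3
y_1 = S_1(0) = a_1 = 3
y_2 = S_2(0) = a_2 = -4
y_3 = S_2(2) = -2
t_q=7/4 is in segment 1 (τ=3/4); S_1(τ)=-129/64

y_0=-3 y_1=3 y_2=-4 y_3=-2
S(7/4) = -129/64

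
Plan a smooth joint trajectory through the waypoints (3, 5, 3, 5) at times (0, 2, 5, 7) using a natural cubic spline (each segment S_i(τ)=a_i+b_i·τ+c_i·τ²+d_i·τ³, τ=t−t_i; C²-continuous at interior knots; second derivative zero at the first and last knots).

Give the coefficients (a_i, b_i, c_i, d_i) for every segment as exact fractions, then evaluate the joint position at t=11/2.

Δ: Δ0=1, Δ1=-2/3, Δ2=1
row 1: diag=10, rhs=-10; c'=3/10, d'=-1
row 2: denom=10−3·3/10=91/10; d'=(10−3·-1)/(91/10)=10/7
back: M2=10/7
back: M1=-1−3/10·10/7=-10/7
M: M0=0, M1=-10/7, M2=10/7, M3=0
seg 0: a=3, c=M0/2=0, d=(M1−M0)/(6·2)=-5/42, b=Δ0−h0·(2M0+M1)/6=31/21
seg 1: a=5, c=M1/2=-5/7, d=(M2−M1)/(6·3)=10/63, b=Δ1−h1·(2M1+M2)/6=1/21
seg 2: a=3, c=M2/2=5/7, d=(M3−M2)/(6·2)=-5/42, b=Δ2−h2·(2M2+M3)/6=1/21
t_q=11/2 → seg 2, τ=1/2; S=3+1/21·τ+5/7·τ²+-5/42·τ³=51/16

  seg 0: a=3 b=31/21 c=0 d=-5/42
  seg 1: a=5 b=1/21 c=-5/7 d=10/63
  seg 2: a=3 b=1/21 c=5/7 d=-5/42
S(11/2) = 51/16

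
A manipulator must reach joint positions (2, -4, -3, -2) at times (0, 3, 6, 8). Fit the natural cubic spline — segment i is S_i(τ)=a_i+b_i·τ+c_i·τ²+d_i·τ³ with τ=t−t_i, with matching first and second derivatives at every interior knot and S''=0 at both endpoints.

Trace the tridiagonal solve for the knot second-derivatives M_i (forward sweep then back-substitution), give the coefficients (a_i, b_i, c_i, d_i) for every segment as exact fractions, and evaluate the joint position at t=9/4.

Δ: Δ0=-2, Δ1=1/3, Δ2=1/2
row 1: diag=12, rhs=14; c'=1/4, d'=7/6
row 2: denom=10−3·1/4=37/4; d'=(1−3·7/6)/(37/4)=-10/37
back: M2=-10/37
back: M1=7/6−1/4·-10/37=137/111
M: M0=0, M1=137/111, M2=-10/37, M3=0
seg 0: a=2, c=M0/2=0, d=(M1−M0)/(6·3)=137/1998, b=Δ0−h0·(2M0+M1)/6=-581/222
seg 1: a=-4, c=M1/2=137/222, d=(M2−M1)/(6·3)=-167/1998, b=Δ1−h1·(2M1+M2)/6=-85/111
seg 2: a=-3, c=M2/2=-5/37, d=(M3−M2)/(6·2)=5/222, b=Δ2−h2·(2M2+M3)/6=151/222
t_q=9/4 → seg 0, τ=9/4; S=2+-581/222·τ+0·τ²+137/1998·τ³=-14717/4736

  seg 0: a=2 b=-581/222 c=0 d=137/1998
  seg 1: a=-4 b=-85/111 c=137/222 d=-167/1998
  seg 2: a=-3 b=151/222 c=-5/37 d=5/222
S(9/4) = -14717/4736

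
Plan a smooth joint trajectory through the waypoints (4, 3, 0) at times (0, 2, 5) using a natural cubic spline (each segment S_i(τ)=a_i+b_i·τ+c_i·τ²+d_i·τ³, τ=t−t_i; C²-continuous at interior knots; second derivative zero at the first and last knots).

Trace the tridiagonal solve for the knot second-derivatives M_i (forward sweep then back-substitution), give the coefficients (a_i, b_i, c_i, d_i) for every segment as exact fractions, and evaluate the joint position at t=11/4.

  seg 0: a=4 b=-2/5 c=0 d=-1/40
  seg 1: a=3 b=-7/10 c=-3/20 d=1/60
S(11/4) = 3069/1280

Δ: Δ0=-1/2, Δ1=-1
row 1: diag=10, rhs=-3; c'=3/10, d'=-3/10
back: M1=-3/10
M: M0=0, M1=-3/10, M2=0
seg 0: a=4, c=M0/2=0, d=(M1−M0)/(6·2)=-1/40, b=Δ0−h0·(2M0+M1)/6=-2/5
seg 1: a=3, c=M1/2=-3/20, d=(M2−M1)/(6·3)=1/60, b=Δ1−h1·(2M1+M2)/6=-7/10
t_q=11/4 → seg 1, τ=3/4; S=3+-7/10·τ+-3/20·τ²+1/60·τ³=3069/1280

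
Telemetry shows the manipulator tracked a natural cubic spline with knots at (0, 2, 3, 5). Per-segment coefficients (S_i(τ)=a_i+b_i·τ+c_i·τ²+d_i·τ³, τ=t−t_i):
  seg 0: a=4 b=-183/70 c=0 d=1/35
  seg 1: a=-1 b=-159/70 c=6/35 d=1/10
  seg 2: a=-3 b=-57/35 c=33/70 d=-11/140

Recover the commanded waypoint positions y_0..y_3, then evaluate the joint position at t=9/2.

y_0=4 y_1=-1 y_2=-3 y_3=-5
S(9/2) = -1041/224

y_0 = S_0(0) = a_0 = 4
y_1 = S_1(0) = a_1 = -1
y_2 = S_2(0) = a_2 = -3
y_3 = S_2(2) = -5
t_q=9/2 is in segment 2 (τ=3/2); S_2(τ)=-1041/224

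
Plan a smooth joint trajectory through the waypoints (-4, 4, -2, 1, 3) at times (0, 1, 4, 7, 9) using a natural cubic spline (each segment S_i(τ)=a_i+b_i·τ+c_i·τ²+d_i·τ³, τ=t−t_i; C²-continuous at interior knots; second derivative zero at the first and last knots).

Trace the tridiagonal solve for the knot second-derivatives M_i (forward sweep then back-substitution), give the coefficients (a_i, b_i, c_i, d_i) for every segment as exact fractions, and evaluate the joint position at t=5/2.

  seg 0: a=-4 b=1264/133 c=0 d=-200/133
  seg 1: a=4 b=664/133 c=-600/133 d=290/399
  seg 2: a=-2 b=-326/133 c=270/133 d=-39/133
  seg 3: a=1 b=241/133 c=-81/133 d=27/266
S(5/2) = 2017/532

Δ: Δ0=8, Δ1=-2, Δ2=1, Δ3=1
row 1: diag=8, rhs=-60; c'=3/8, d'=-15/2
row 2: denom=12−3·3/8=87/8; d'=(18−3·-15/2)/(87/8)=108/29
row 3: denom=10−3·8/29=266/29; d'=(0−3·108/29)/(266/29)=-162/133
back: M3=-162/133
back: M2=108/29−8/29·-162/133=540/133
back: M1=-15/2−3/8·540/133=-1200/133
M: M0=0, M1=-1200/133, M2=540/133, M3=-162/133, M4=0
seg 0: a=-4, c=M0/2=0, d=(M1−M0)/(6·1)=-200/133, b=Δ0−h0·(2M0+M1)/6=1264/133
seg 1: a=4, c=M1/2=-600/133, d=(M2−M1)/(6·3)=290/399, b=Δ1−h1·(2M1+M2)/6=664/133
seg 2: a=-2, c=M2/2=270/133, d=(M3−M2)/(6·3)=-39/133, b=Δ2−h2·(2M2+M3)/6=-326/133
seg 3: a=1, c=M3/2=-81/133, d=(M4−M3)/(6·2)=27/266, b=Δ3−h3·(2M3+M4)/6=241/133
t_q=5/2 → seg 1, τ=3/2; S=4+664/133·τ+-600/133·τ²+290/399·τ³=2017/532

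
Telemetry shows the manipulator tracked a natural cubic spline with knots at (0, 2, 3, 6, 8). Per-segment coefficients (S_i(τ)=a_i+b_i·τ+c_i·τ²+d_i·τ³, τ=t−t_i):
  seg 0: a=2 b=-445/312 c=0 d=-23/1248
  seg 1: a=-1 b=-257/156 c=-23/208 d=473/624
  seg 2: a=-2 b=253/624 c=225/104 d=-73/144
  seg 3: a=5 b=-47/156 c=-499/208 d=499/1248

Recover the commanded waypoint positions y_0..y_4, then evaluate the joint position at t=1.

y_0=2 y_1=-1 y_2=-2 y_3=5 y_4=-2
S(1) = 231/416

y_0 = S_0(0) = a_0 = 2
y_1 = S_1(0) = a_1 = -1
y_2 = S_2(0) = a_2 = -2
y_3 = S_3(0) = a_3 = 5
y_4 = S_3(2) = -2
t_q=1 is in segment 0 (τ=1); S_0(τ)=231/416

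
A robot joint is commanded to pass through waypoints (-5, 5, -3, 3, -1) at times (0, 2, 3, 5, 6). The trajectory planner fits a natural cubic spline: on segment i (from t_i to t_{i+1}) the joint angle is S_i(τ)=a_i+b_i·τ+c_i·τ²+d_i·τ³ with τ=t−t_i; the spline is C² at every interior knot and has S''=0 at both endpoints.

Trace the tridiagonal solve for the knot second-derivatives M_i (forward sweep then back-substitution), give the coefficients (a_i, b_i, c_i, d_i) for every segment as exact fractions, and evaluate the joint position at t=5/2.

  seg 0: a=-5 b=31/3 c=0 d=-4/3
  seg 1: a=5 b=-17/3 c=-8 d=17/3
  seg 2: a=-3 b=-14/3 c=9 d=-31/12
  seg 3: a=3 b=1/3 c=-13/2 d=13/6
S(5/2) = 7/8

Δ: Δ0=5, Δ1=-8, Δ2=3, Δ3=-4
row 1: diag=6, rhs=-78; c'=1/6, d'=-13
row 2: denom=6−1·1/6=35/6; d'=(66−1·-13)/(35/6)=474/35
row 3: denom=6−2·12/35=186/35; d'=(-42−2·474/35)/(186/35)=-13
back: M3=-13
back: M2=474/35−12/35·-13=18
back: M1=-13−1/6·18=-16
M: M0=0, M1=-16, M2=18, M3=-13, M4=0
seg 0: a=-5, c=M0/2=0, d=(M1−M0)/(6·2)=-4/3, b=Δ0−h0·(2M0+M1)/6=31/3
seg 1: a=5, c=M1/2=-8, d=(M2−M1)/(6·1)=17/3, b=Δ1−h1·(2M1+M2)/6=-17/3
seg 2: a=-3, c=M2/2=9, d=(M3−M2)/(6·2)=-31/12, b=Δ2−h2·(2M2+M3)/6=-14/3
seg 3: a=3, c=M3/2=-13/2, d=(M4−M3)/(6·1)=13/6, b=Δ3−h3·(2M3+M4)/6=1/3
t_q=5/2 → seg 1, τ=1/2; S=5+-17/3·τ+-8·τ²+17/3·τ³=7/8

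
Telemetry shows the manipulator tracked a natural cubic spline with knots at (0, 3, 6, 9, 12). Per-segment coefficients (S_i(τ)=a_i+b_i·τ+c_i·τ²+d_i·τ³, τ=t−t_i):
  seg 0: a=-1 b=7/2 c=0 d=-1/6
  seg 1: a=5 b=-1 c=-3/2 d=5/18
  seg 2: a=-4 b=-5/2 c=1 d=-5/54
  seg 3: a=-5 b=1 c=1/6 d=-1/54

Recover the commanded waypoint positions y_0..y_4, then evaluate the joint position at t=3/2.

y_0=-1 y_1=5 y_2=-4 y_3=-5 y_4=-1
S(3/2) = 59/16

y_0 = S_0(0) = a_0 = -1
y_1 = S_1(0) = a_1 = 5
y_2 = S_2(0) = a_2 = -4
y_3 = S_3(0) = a_3 = -5
y_4 = S_3(3) = -1
t_q=3/2 is in segment 0 (τ=3/2); S_0(τ)=59/16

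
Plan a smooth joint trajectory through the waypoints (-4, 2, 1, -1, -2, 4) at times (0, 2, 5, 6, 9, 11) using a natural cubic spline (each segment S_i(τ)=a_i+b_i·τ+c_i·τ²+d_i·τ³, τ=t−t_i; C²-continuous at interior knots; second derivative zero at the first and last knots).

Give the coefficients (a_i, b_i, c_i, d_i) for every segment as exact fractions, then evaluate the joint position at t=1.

Δ: Δ0=3, Δ1=-1/3, Δ2=-2, Δ3=-1/3, Δ4=3
row 1: diag=10, rhs=-20; c'=3/10, d'=-2
row 2: denom=8−3·3/10=71/10; d'=(-10−3·-2)/(71/10)=-40/71
row 3: denom=8−1·10/71=558/71; d'=(10−1·-40/71)/(558/71)=125/93
row 4: denom=10−3·71/186=549/62; d'=(20−3·125/93)/(549/62)=110/61
back: M4=110/61
back: M3=125/93−71/186·110/61=40/61
back: M2=-40/71−10/71·40/61=-40/61
back: M1=-2−3/10·-40/61=-110/61
M: M0=0, M1=-110/61, M2=-40/61, M3=40/61, M4=110/61, M5=0
seg 0: a=-4, c=M0/2=0, d=(M1−M0)/(6·2)=-55/366, b=Δ0−h0·(2M0+M1)/6=659/183
seg 1: a=2, c=M1/2=-55/61, d=(M2−M1)/(6·3)=35/549, b=Δ1−h1·(2M1+M2)/6=329/183
seg 2: a=1, c=M2/2=-20/61, d=(M3−M2)/(6·1)=40/183, b=Δ2−h2·(2M2+M3)/6=-346/183
seg 3: a=-1, c=M3/2=20/61, d=(M4−M3)/(6·3)=35/549, b=Δ3−h3·(2M3+M4)/6=-346/183
seg 4: a=-2, c=M4/2=55/61, d=(M5−M4)/(6·2)=-55/366, b=Δ4−h4·(2M4+M5)/6=329/183
t_q=1 → seg 0, τ=1; S=-4+659/183·τ+0·τ²+-55/366·τ³=-67/122

  seg 0: a=-4 b=659/183 c=0 d=-55/366
  seg 1: a=2 b=329/183 c=-55/61 d=35/549
  seg 2: a=1 b=-346/183 c=-20/61 d=40/183
  seg 3: a=-1 b=-346/183 c=20/61 d=35/549
  seg 4: a=-2 b=329/183 c=55/61 d=-55/366
S(1) = -67/122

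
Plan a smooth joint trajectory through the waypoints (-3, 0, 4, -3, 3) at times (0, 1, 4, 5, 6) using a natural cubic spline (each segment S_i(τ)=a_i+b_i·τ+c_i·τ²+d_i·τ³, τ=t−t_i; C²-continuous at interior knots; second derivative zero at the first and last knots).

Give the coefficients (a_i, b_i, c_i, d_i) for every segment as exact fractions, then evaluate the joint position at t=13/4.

Δ: Δ0=3, Δ1=4/3, Δ2=-7, Δ3=6
row 1: diag=8, rhs=-10; c'=3/8, d'=-5/4
row 2: denom=8−3·3/8=55/8; d'=(-50−3·-5/4)/(55/8)=-74/11
row 3: denom=4−1·8/55=212/55; d'=(78−1·-74/11)/(212/55)=1165/53
back: M3=1165/53
back: M2=-74/11−8/55·1165/53=-526/53
back: M1=-5/4−3/8·-526/53=131/53
M: M0=0, M1=131/53, M2=-526/53, M3=1165/53, M4=0
seg 0: a=-3, c=M0/2=0, d=(M1−M0)/(6·1)=131/318, b=Δ0−h0·(2M0+M1)/6=823/318
seg 1: a=0, c=M1/2=131/106, d=(M2−M1)/(6·3)=-73/106, b=Δ1−h1·(2M1+M2)/6=608/159
seg 2: a=4, c=M2/2=-263/53, d=(M3−M2)/(6·1)=1691/318, b=Δ2−h2·(2M2+M3)/6=-2339/318
seg 3: a=-3, c=M3/2=1165/106, d=(M4−M3)/(6·1)=-1165/318, b=Δ3−h3·(2M3+M4)/6=-211/159
t_q=13/4 → seg 1, τ=9/4; S=0+608/159·τ+131/106·τ²+-73/106·τ³=47595/6784

  seg 0: a=-3 b=823/318 c=0 d=131/318
  seg 1: a=0 b=608/159 c=131/106 d=-73/106
  seg 2: a=4 b=-2339/318 c=-263/53 d=1691/318
  seg 3: a=-3 b=-211/159 c=1165/106 d=-1165/318
S(13/4) = 47595/6784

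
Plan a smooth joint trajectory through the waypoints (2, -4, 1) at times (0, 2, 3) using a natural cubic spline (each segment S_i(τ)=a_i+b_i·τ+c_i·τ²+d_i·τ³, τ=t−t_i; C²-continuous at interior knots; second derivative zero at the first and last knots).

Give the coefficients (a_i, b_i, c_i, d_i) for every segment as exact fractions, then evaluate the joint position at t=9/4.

  seg 0: a=2 b=-17/3 c=0 d=2/3
  seg 1: a=-4 b=7/3 c=4 d=-4/3
S(9/4) = -51/16

Δ: Δ0=-3, Δ1=5
row 1: diag=6, rhs=48; c'=1/6, d'=8
back: M1=8
M: M0=0, M1=8, M2=0
seg 0: a=2, c=M0/2=0, d=(M1−M0)/(6·2)=2/3, b=Δ0−h0·(2M0+M1)/6=-17/3
seg 1: a=-4, c=M1/2=4, d=(M2−M1)/(6·1)=-4/3, b=Δ1−h1·(2M1+M2)/6=7/3
t_q=9/4 → seg 1, τ=1/4; S=-4+7/3·τ+4·τ²+-4/3·τ³=-51/16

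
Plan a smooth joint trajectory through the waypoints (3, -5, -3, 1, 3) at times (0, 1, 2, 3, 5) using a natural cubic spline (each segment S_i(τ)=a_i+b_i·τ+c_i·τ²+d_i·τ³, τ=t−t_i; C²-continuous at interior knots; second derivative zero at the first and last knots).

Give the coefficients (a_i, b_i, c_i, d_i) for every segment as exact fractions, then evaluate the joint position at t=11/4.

Δ: Δ0=-8, Δ1=2, Δ2=4, Δ3=1
row 1: diag=4, rhs=60; c'=1/4, d'=15
row 2: denom=4−1·1/4=15/4; d'=(12−1·15)/(15/4)=-4/5
row 3: denom=6−1·4/15=86/15; d'=(-18−1·-4/5)/(86/15)=-3
back: M3=-3
back: M2=-4/5−4/15·-3=0
back: M1=15−1/4·0=15
M: M0=0, M1=15, M2=0, M3=-3, M4=0
seg 0: a=3, c=M0/2=0, d=(M1−M0)/(6·1)=5/2, b=Δ0−h0·(2M0+M1)/6=-21/2
seg 1: a=-5, c=M1/2=15/2, d=(M2−M1)/(6·1)=-5/2, b=Δ1−h1·(2M1+M2)/6=-3
seg 2: a=-3, c=M2/2=0, d=(M3−M2)/(6·1)=-1/2, b=Δ2−h2·(2M2+M3)/6=9/2
seg 3: a=1, c=M3/2=-3/2, d=(M4−M3)/(6·2)=1/4, b=Δ3−h3·(2M3+M4)/6=3
t_q=11/4 → seg 2, τ=3/4; S=-3+9/2·τ+0·τ²+-1/2·τ³=21/128

  seg 0: a=3 b=-21/2 c=0 d=5/2
  seg 1: a=-5 b=-3 c=15/2 d=-5/2
  seg 2: a=-3 b=9/2 c=0 d=-1/2
  seg 3: a=1 b=3 c=-3/2 d=1/4
S(11/4) = 21/128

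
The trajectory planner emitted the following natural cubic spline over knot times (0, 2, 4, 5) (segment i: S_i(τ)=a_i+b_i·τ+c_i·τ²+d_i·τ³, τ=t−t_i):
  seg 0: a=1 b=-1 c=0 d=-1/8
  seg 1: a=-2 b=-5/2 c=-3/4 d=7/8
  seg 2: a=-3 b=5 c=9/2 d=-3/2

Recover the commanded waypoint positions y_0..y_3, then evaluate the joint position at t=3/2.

y_0=1 y_1=-2 y_2=-3 y_3=5
S(3/2) = -59/64

y_0 = S_0(0) = a_0 = 1
y_1 = S_1(0) = a_1 = -2
y_2 = S_2(0) = a_2 = -3
y_3 = S_2(1) = 5
t_q=3/2 is in segment 0 (τ=3/2); S_0(τ)=-59/64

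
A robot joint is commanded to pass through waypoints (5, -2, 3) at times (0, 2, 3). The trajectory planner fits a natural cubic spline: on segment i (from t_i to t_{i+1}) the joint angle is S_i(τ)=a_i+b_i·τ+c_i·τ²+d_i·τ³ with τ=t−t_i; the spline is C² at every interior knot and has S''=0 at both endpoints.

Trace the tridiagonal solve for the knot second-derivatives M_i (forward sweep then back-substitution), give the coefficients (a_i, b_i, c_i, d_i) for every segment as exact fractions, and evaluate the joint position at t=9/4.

  seg 0: a=5 b=-19/3 c=0 d=17/24
  seg 1: a=-2 b=13/6 c=17/4 d=-17/12
S(9/4) = -311/256

Δ: Δ0=-7/2, Δ1=5
row 1: diag=6, rhs=51; c'=1/6, d'=17/2
back: M1=17/2
M: M0=0, M1=17/2, M2=0
seg 0: a=5, c=M0/2=0, d=(M1−M0)/(6·2)=17/24, b=Δ0−h0·(2M0+M1)/6=-19/3
seg 1: a=-2, c=M1/2=17/4, d=(M2−M1)/(6·1)=-17/12, b=Δ1−h1·(2M1+M2)/6=13/6
t_q=9/4 → seg 1, τ=1/4; S=-2+13/6·τ+17/4·τ²+-17/12·τ³=-311/256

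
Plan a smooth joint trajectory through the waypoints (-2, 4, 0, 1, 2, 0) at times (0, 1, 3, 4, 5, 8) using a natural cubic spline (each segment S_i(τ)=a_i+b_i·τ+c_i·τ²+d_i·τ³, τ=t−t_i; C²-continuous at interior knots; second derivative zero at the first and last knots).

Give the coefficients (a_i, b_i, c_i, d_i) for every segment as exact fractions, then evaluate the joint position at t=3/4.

Δ: Δ0=6, Δ1=-2, Δ2=1, Δ3=1, Δ4=-2/3
row 1: diag=6, rhs=-48; c'=1/3, d'=-8
row 2: denom=6−2·1/3=16/3; d'=(18−2·-8)/(16/3)=51/8
row 3: denom=4−1·3/16=61/16; d'=(0−1·51/8)/(61/16)=-102/61
row 4: denom=8−1·16/61=472/61; d'=(-10−1·-102/61)/(472/61)=-127/118
back: M4=-127/118
back: M3=-102/61−16/61·-127/118=-82/59
back: M2=51/8−3/16·-82/59=783/118
back: M1=-8−1/3·783/118=-1205/118
M: M0=0, M1=-1205/118, M2=783/118, M3=-82/59, M4=-127/118, M5=0
seg 0: a=-2, c=M0/2=0, d=(M1−M0)/(6·1)=-1205/708, b=Δ0−h0·(2M0+M1)/6=5453/708
seg 1: a=4, c=M1/2=-1205/236, d=(M2−M1)/(6·2)=497/354, b=Δ1−h1·(2M1+M2)/6=919/354
seg 2: a=0, c=M2/2=783/236, d=(M3−M2)/(6·1)=-947/708, b=Δ2−h2·(2M2+M3)/6=-347/354
seg 3: a=1, c=M3/2=-41/59, d=(M4−M3)/(6·1)=37/708, b=Δ3−h3·(2M3+M4)/6=1163/708
seg 4: a=2, c=M4/2=-127/236, d=(M5−M4)/(6·3)=127/2124, b=Δ4−h4·(2M4+M5)/6=145/354
t_q=3/4 → seg 0, τ=3/4; S=-2+5453/708·τ+0·τ²+-1205/708·τ³=46195/15104

  seg 0: a=-2 b=5453/708 c=0 d=-1205/708
  seg 1: a=4 b=919/354 c=-1205/236 d=497/354
  seg 2: a=0 b=-347/354 c=783/236 d=-947/708
  seg 3: a=1 b=1163/708 c=-41/59 d=37/708
  seg 4: a=2 b=145/354 c=-127/236 d=127/2124
S(3/4) = 46195/15104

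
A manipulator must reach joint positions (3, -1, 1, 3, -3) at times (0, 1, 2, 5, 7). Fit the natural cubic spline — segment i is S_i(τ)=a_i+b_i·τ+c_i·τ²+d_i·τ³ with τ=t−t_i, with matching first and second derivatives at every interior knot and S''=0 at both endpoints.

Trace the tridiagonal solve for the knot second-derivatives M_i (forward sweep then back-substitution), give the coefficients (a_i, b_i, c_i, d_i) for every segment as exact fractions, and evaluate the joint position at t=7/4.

  seg 0: a=3 b=-4573/822 c=0 d=1285/822
  seg 1: a=-1 b=-359/411 c=1285/274 d=-1493/822
  seg 2: a=1 b=2513/822 c=-104/137 d=-31/2466
  seg 3: a=3 b=-755/411 c=-239/274 d=239/1644
S(7/4) = 3799/17536

Δ: Δ0=-4, Δ1=2, Δ2=2/3, Δ3=-3
row 1: diag=4, rhs=36; c'=1/4, d'=9
row 2: denom=8−1·1/4=31/4; d'=(-8−1·9)/(31/4)=-68/31
row 3: denom=10−3·12/31=274/31; d'=(-22−3·-68/31)/(274/31)=-239/137
back: M3=-239/137
back: M2=-68/31−12/31·-239/137=-208/137
back: M1=9−1/4·-208/137=1285/137
M: M0=0, M1=1285/137, M2=-208/137, M3=-239/137, M4=0
seg 0: a=3, c=M0/2=0, d=(M1−M0)/(6·1)=1285/822, b=Δ0−h0·(2M0+M1)/6=-4573/822
seg 1: a=-1, c=M1/2=1285/274, d=(M2−M1)/(6·1)=-1493/822, b=Δ1−h1·(2M1+M2)/6=-359/411
seg 2: a=1, c=M2/2=-104/137, d=(M3−M2)/(6·3)=-31/2466, b=Δ2−h2·(2M2+M3)/6=2513/822
seg 3: a=3, c=M3/2=-239/274, d=(M4−M3)/(6·2)=239/1644, b=Δ3−h3·(2M3+M4)/6=-755/411
t_q=7/4 → seg 1, τ=3/4; S=-1+-359/411·τ+1285/274·τ²+-1493/822·τ³=3799/17536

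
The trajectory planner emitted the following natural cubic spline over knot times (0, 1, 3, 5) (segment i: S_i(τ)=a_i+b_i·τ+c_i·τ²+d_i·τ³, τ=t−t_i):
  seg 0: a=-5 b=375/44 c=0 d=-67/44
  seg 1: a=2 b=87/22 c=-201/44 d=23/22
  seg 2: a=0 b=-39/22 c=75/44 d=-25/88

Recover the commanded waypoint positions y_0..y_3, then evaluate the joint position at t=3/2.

y_0=-5 y_1=2 y_2=0 y_3=1
S(3/2) = 261/88

y_0 = S_0(0) = a_0 = -5
y_1 = S_1(0) = a_1 = 2
y_2 = S_2(0) = a_2 = 0
y_3 = S_2(2) = 1
t_q=3/2 is in segment 1 (τ=1/2); S_1(τ)=261/88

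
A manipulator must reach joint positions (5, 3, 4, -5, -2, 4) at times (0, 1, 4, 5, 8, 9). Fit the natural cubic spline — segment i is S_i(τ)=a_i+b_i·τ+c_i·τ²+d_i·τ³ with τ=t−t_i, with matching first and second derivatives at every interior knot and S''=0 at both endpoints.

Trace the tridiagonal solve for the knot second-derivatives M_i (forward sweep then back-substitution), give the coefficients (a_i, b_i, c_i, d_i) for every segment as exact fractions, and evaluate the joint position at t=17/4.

Δ: Δ0=-2, Δ1=1/3, Δ2=-9, Δ3=1, Δ4=6
row 1: diag=8, rhs=14; c'=3/8, d'=7/4
row 2: denom=8−3·3/8=55/8; d'=(-56−3·7/4)/(55/8)=-98/11
row 3: denom=8−1·8/55=432/55; d'=(60−1·-98/11)/(432/55)=1895/216
row 4: denom=8−3·55/144=329/48; d'=(30−3·1895/216)/(329/48)=530/987
back: M4=530/987
back: M3=1895/216−55/144·530/987=25370/2961
back: M2=-98/11−8/55·25370/2961=-30070/2961
back: M1=7/4−3/8·-30070/2961=5486/987
M: M0=0, M1=5486/987, M2=-30070/2961, M3=25370/2961, M4=530/987, M5=0
seg 0: a=5, c=M0/2=0, d=(M1−M0)/(6·1)=2743/2961, b=Δ0−h0·(2M0+M1)/6=-8665/2961
seg 1: a=3, c=M1/2=2743/987, d=(M2−M1)/(6·3)=-23264/26649, b=Δ1−h1·(2M1+M2)/6=-436/2961
seg 2: a=4, c=M2/2=-15035/2961, d=(M3−M2)/(6·1)=440/141, b=Δ2−h2·(2M2+M3)/6=-20854/2961
seg 3: a=-5, c=M3/2=12685/2961, d=(M4−M3)/(6·3)=-11890/26649, b=Δ3−h3·(2M3+M4)/6=-23204/2961
seg 4: a=-2, c=M4/2=265/987, d=(M5−M4)/(6·1)=-265/2961, b=Δ4−h4·(2M4+M5)/6=17236/2961
t_q=17/4 → seg 2, τ=1/4; S=4+-20854/2961·τ+-15035/2961·τ²+440/141·τ³=31121/15792

  seg 0: a=5 b=-8665/2961 c=0 d=2743/2961
  seg 1: a=3 b=-436/2961 c=2743/987 d=-23264/26649
  seg 2: a=4 b=-20854/2961 c=-15035/2961 d=440/141
  seg 3: a=-5 b=-23204/2961 c=12685/2961 d=-11890/26649
  seg 4: a=-2 b=17236/2961 c=265/987 d=-265/2961
S(17/4) = 31121/15792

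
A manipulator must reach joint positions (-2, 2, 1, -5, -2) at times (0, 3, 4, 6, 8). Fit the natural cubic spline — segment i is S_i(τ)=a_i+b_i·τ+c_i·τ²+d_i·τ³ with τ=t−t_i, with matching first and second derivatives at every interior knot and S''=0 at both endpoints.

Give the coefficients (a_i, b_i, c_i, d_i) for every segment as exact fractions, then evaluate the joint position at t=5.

Δ: Δ0=4/3, Δ1=-1, Δ2=-3, Δ3=3/2
row 1: diag=8, rhs=-14; c'=1/8, d'=-7/4
row 2: denom=6−1·1/8=47/8; d'=(-12−1·-7/4)/(47/8)=-82/47
row 3: denom=8−2·16/47=344/47; d'=(27−2·-82/47)/(344/47)=1433/344
back: M3=1433/344
back: M2=-82/47−16/47·1433/344=-136/43
back: M1=-7/4−1/8·-136/43=-233/172
M: M0=0, M1=-233/172, M2=-136/43, M3=1433/344, M4=0
seg 0: a=-2, c=M0/2=0, d=(M1−M0)/(6·3)=-233/3096, b=Δ0−h0·(2M0+M1)/6=2075/1032
seg 1: a=2, c=M1/2=-233/344, d=(M2−M1)/(6·1)=-311/1032, b=Δ1−h1·(2M1+M2)/6=-11/516
seg 2: a=1, c=M2/2=-68/43, d=(M3−M2)/(6·2)=2521/4128, b=Δ2−h2·(2M2+M3)/6=-2353/1032
seg 3: a=-5, c=M3/2=1433/688, d=(M4−M3)/(6·2)=-1433/4128, b=Δ3−h3·(2M3+M4)/6=-659/516
t_q=5 → seg 2, τ=1; S=1+-2353/1032·τ+-68/43·τ²+2521/4128·τ³=-3097/1376

  seg 0: a=-2 b=2075/1032 c=0 d=-233/3096
  seg 1: a=2 b=-11/516 c=-233/344 d=-311/1032
  seg 2: a=1 b=-2353/1032 c=-68/43 d=2521/4128
  seg 3: a=-5 b=-659/516 c=1433/688 d=-1433/4128
S(5) = -3097/1376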